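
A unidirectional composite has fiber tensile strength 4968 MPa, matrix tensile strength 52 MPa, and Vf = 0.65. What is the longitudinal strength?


sigma_1 = sigma_f*Vf + sigma_m*(1-Vf) = 4968*0.65 + 52*0.35 = 3247.4 MPa

3247.4 MPa


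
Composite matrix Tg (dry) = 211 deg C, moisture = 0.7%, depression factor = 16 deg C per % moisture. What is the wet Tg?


Tg_wet = Tg_dry - k*moisture = 211 - 16*0.7 = 199.8 deg C

199.8 deg C


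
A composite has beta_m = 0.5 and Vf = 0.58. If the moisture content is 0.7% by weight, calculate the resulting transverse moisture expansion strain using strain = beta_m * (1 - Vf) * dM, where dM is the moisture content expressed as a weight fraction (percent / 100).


dM = 0.7/100 = 0.007
strain = beta_m * (1-Vf) * dM = 0.5 * 0.42 * 0.007 = 0.00147

0.00147


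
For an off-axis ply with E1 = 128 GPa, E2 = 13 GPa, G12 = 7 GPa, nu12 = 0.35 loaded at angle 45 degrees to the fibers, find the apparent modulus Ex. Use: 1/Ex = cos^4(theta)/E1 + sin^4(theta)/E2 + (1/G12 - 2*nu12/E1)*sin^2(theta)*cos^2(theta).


cos^4(45) = 0.25, sin^4(45) = 0.25, sin^2(45)*cos^2(45) = 0.25
1/G12 - 2*nu12/E1 = 1/7 - 2*0.35/128 = 0.137388 GPa^-1
1/Ex = 0.25/128 + 0.25/13 + 0.137388*0.25 = 0.055531 GPa^-1
Ex = 18.01 GPa

18.01 GPa


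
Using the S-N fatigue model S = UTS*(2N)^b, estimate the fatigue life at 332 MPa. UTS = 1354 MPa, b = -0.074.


N = 0.5 * (S/UTS)^(1/b) = 0.5 * (332/1354)^(1/-0.074) = 8.8860e+07 cycles

8.8860e+07 cycles


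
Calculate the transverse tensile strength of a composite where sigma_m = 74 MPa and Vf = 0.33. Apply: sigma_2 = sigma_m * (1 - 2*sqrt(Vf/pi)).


factor = 1 - 2*sqrt(0.33/pi) = 0.3518
sigma_2 = 74 * 0.3518 = 26.03 MPa

26.03 MPa


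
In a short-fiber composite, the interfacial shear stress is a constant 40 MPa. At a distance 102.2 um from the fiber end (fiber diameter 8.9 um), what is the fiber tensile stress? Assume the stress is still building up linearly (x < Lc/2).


Force balance: sigma_f * (pi*d^2/4) = tau * (pi*d) * x  ->  sigma_f = 4 * tau * x / d
sigma_f = 4 * 40 * 102.2 / 8.9 = 1837.3 MPa

1837.3 MPa


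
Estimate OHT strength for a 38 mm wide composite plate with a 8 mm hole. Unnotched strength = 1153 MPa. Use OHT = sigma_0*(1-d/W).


OHT = sigma_0*(1-d/W) = 1153*(1-8/38) = 910.3 MPa

910.3 MPa


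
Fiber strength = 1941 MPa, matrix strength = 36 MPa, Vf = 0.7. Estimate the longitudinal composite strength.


sigma_1 = sigma_f*Vf + sigma_m*(1-Vf) = 1941*0.7 + 36*0.3 = 1369.5 MPa

1369.5 MPa


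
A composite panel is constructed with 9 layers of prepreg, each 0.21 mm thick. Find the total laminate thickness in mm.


h = n * t_ply = 9 * 0.21 = 1.89 mm

1.89 mm


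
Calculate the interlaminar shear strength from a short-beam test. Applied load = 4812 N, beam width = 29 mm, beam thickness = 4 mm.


ILSS = 3F/(4bh) = 3*4812/(4*29*4) = 31.11 MPa

31.11 MPa


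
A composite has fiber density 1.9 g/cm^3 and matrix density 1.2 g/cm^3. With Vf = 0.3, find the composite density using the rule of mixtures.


rho_c = rho_f*Vf + rho_m*(1-Vf) = 1.9*0.3 + 1.2*0.7 = 1.41 g/cm^3

1.41 g/cm^3


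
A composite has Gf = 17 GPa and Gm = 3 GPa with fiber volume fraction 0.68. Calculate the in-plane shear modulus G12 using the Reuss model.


1/G12 = Vf/Gf + (1-Vf)/Gm = 0.68/17 + 0.32/3
G12 = 6.82 GPa

6.82 GPa


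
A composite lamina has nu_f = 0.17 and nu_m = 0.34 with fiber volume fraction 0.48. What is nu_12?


nu_12 = nu_f*Vf + nu_m*(1-Vf) = 0.17*0.48 + 0.34*0.52 = 0.2584

0.2584


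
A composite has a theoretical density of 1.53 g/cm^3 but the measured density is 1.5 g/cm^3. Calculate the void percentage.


Void% = (rho_theo - rho_actual)/rho_theo * 100 = (1.53 - 1.5)/1.53 * 100 = 1.96%

1.96%


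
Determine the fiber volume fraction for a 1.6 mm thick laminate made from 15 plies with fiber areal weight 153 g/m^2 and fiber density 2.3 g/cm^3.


Vf = n * FAW / (rho_f * h * 1000) = 15 * 153 / (2.3 * 1.6 * 1000) = 0.6236

0.6236


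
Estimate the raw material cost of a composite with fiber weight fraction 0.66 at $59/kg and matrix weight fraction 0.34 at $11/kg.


Cost = cost_f*Wf + cost_m*Wm = 59*0.66 + 11*0.34 = $42.68/kg

$42.68/kg


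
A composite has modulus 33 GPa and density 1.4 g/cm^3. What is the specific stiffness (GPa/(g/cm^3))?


Specific stiffness = E/rho = 33/1.4 = 23.6 GPa/(g/cm^3)

23.6 GPa/(g/cm^3)


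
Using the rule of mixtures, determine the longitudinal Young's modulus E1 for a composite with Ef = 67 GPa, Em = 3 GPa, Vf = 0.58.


E1 = Ef*Vf + Em*(1-Vf) = 67*0.58 + 3*0.42 = 40.12 GPa

40.12 GPa


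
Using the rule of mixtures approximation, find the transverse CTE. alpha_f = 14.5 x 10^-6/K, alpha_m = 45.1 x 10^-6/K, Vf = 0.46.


alpha_2 = alpha_f*Vf + alpha_m*(1-Vf) = 14.5*0.46 + 45.1*0.54 = 31.0 x 10^-6/K

31.0 x 10^-6/K


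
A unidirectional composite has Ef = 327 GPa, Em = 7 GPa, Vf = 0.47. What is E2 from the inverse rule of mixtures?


1/E2 = Vf/Ef + (1-Vf)/Em = 0.47/327 + 0.53/7
E2 = 12.96 GPa

12.96 GPa


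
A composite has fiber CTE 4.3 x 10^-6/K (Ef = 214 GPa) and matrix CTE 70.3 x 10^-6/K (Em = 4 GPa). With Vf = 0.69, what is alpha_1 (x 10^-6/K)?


E1 = Ef*Vf + Em*(1-Vf) = 148.9
alpha_1 = (alpha_f*Ef*Vf + alpha_m*Em*(1-Vf))/E1 = 4.85 x 10^-6/K

4.85 x 10^-6/K


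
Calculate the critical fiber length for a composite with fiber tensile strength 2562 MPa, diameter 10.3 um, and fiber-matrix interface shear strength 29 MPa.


Lc = sigma_f * d / (2 * tau_i) = 2562 * 10.3 / (2 * 29) = 455.0 um

455.0 um


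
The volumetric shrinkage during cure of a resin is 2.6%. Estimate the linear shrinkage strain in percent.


Linear shrinkage ≈ vol_shrink/3 = 2.6/3 = 0.867%

0.867%


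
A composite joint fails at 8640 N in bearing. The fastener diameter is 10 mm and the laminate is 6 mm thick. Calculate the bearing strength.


sigma_br = F/(d*h) = 8640/(10*6) = 144.0 MPa

144.0 MPa


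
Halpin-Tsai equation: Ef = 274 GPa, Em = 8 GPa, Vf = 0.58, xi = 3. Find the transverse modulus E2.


eta = (Ef/Em - 1)/(Ef/Em + xi) = (34.25 - 1)/(34.25 + 3) = 0.8926
E2 = Em*(1+xi*eta*Vf)/(1-eta*Vf) = 42.35 GPa

42.35 GPa


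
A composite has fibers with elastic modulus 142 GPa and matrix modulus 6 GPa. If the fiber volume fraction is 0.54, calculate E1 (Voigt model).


E1 = Ef*Vf + Em*(1-Vf) = 142*0.54 + 6*0.46 = 79.44 GPa

79.44 GPa


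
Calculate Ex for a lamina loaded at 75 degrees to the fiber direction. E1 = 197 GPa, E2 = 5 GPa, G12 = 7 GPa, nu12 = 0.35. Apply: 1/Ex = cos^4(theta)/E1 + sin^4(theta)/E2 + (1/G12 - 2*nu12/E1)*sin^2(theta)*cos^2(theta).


cos^4(75) = 0.004487, sin^4(75) = 0.870513, sin^2(75)*cos^2(75) = 0.0625
1/G12 - 2*nu12/E1 = 1/7 - 2*0.35/197 = 0.139304 GPa^-1
1/Ex = 0.004487/197 + 0.870513/5 + 0.139304*0.0625 = 0.1828318 GPa^-1
Ex = 5.47 GPa

5.47 GPa


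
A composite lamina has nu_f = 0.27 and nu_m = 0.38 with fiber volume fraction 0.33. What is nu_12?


nu_12 = nu_f*Vf + nu_m*(1-Vf) = 0.27*0.33 + 0.38*0.67 = 0.3437

0.3437


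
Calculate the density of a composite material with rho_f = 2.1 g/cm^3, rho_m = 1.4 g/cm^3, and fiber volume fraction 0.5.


rho_c = rho_f*Vf + rho_m*(1-Vf) = 2.1*0.5 + 1.4*0.5 = 1.75 g/cm^3

1.75 g/cm^3


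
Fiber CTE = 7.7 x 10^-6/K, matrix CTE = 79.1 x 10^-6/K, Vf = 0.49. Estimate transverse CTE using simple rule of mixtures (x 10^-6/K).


alpha_2 = alpha_f*Vf + alpha_m*(1-Vf) = 7.7*0.49 + 79.1*0.51 = 44.1 x 10^-6/K

44.1 x 10^-6/K


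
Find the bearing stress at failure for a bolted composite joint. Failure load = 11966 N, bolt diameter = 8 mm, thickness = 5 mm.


sigma_br = F/(d*h) = 11966/(8*5) = 299.2 MPa

299.2 MPa


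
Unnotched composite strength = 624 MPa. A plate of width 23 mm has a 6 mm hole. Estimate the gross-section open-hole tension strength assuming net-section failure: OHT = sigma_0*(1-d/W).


OHT = sigma_0*(1-d/W) = 624*(1-6/23) = 461.2 MPa

461.2 MPa


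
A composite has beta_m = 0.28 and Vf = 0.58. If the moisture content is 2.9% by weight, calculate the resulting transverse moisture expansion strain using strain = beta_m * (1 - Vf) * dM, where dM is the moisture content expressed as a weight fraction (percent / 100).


dM = 2.9/100 = 0.029
strain = beta_m * (1-Vf) * dM = 0.28 * 0.42 * 0.029 = 0.0034104

0.0034104


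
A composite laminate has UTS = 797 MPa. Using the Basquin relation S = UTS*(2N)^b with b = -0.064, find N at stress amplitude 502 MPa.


N = 0.5 * (S/UTS)^(1/b) = 0.5 * (502/797)^(1/-0.064) = 685.1106 cycles

685.1106 cycles


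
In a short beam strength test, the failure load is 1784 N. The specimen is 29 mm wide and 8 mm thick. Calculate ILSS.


ILSS = 3F/(4bh) = 3*1784/(4*29*8) = 5.77 MPa

5.77 MPa


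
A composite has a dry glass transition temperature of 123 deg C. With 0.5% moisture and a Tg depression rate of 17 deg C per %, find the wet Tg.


Tg_wet = Tg_dry - k*moisture = 123 - 17*0.5 = 114.5 deg C

114.5 deg C


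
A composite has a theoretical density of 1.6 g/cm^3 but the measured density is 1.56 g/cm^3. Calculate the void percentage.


Void% = (rho_theo - rho_actual)/rho_theo * 100 = (1.6 - 1.56)/1.6 * 100 = 2.5%

2.5%


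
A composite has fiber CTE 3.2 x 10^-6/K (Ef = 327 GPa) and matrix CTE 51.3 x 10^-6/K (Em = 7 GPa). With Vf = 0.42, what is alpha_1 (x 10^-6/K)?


E1 = Ef*Vf + Em*(1-Vf) = 141.4
alpha_1 = (alpha_f*Ef*Vf + alpha_m*Em*(1-Vf))/E1 = 4.58 x 10^-6/K

4.58 x 10^-6/K


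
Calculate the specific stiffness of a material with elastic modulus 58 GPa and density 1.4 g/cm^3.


Specific stiffness = E/rho = 58/1.4 = 41.4 GPa/(g/cm^3)

41.4 GPa/(g/cm^3)


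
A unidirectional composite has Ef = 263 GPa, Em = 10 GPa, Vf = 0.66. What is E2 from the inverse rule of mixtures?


1/E2 = Vf/Ef + (1-Vf)/Em = 0.66/263 + 0.34/10
E2 = 27.39 GPa

27.39 GPa


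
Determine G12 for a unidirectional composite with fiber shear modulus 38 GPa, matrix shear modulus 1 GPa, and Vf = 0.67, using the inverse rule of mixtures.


1/G12 = Vf/Gf + (1-Vf)/Gm = 0.67/38 + 0.33/1
G12 = 2.88 GPa

2.88 GPa


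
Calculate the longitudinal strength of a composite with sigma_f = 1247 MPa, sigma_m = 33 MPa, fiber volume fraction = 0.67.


sigma_1 = sigma_f*Vf + sigma_m*(1-Vf) = 1247*0.67 + 33*0.33 = 846.4 MPa

846.4 MPa


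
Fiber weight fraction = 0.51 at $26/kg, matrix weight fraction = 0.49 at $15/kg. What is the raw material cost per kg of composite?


Cost = cost_f*Wf + cost_m*Wm = 26*0.51 + 15*0.49 = $20.61/kg

$20.61/kg


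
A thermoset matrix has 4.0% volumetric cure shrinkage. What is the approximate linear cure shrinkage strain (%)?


Linear shrinkage ≈ vol_shrink/3 = 4.0/3 = 1.333%

1.333%


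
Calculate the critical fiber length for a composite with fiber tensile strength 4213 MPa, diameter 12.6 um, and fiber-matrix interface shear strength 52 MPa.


Lc = sigma_f * d / (2 * tau_i) = 4213 * 12.6 / (2 * 52) = 510.4 um

510.4 um


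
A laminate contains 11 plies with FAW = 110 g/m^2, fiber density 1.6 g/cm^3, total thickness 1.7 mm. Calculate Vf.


Vf = n * FAW / (rho_f * h * 1000) = 11 * 110 / (1.6 * 1.7 * 1000) = 0.4449

0.4449


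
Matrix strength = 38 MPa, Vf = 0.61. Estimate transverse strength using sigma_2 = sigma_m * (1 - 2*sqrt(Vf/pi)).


factor = 1 - 2*sqrt(0.61/pi) = 0.1187
sigma_2 = 38 * 0.1187 = 4.51 MPa

4.51 MPa


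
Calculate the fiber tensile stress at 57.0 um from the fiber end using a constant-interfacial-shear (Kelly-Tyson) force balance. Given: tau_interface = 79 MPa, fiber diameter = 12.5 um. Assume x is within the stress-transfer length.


Force balance: sigma_f * (pi*d^2/4) = tau * (pi*d) * x  ->  sigma_f = 4 * tau * x / d
sigma_f = 4 * 79 * 57.0 / 12.5 = 1441.0 MPa

1441.0 MPa


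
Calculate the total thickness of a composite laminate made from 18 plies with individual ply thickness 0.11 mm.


h = n * t_ply = 18 * 0.11 = 1.98 mm

1.98 mm


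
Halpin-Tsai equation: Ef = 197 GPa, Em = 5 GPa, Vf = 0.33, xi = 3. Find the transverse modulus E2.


eta = (Ef/Em - 1)/(Ef/Em + xi) = (39.4 - 1)/(39.4 + 3) = 0.9057
E2 = Em*(1+xi*eta*Vf)/(1-eta*Vf) = 13.53 GPa

13.53 GPa


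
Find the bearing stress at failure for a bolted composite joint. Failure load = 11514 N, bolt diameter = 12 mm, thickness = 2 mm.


sigma_br = F/(d*h) = 11514/(12*2) = 479.8 MPa

479.8 MPa


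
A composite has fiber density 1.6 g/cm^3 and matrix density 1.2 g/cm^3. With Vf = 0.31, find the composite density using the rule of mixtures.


rho_c = rho_f*Vf + rho_m*(1-Vf) = 1.6*0.31 + 1.2*0.69 = 1.324 g/cm^3

1.324 g/cm^3


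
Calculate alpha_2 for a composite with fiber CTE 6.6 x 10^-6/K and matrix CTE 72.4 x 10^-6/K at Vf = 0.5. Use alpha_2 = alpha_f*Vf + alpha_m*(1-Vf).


alpha_2 = alpha_f*Vf + alpha_m*(1-Vf) = 6.6*0.5 + 72.4*0.5 = 39.5 x 10^-6/K

39.5 x 10^-6/K


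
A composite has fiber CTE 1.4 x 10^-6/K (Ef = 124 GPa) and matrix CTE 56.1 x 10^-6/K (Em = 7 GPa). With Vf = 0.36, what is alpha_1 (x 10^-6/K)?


E1 = Ef*Vf + Em*(1-Vf) = 49.12
alpha_1 = (alpha_f*Ef*Vf + alpha_m*Em*(1-Vf))/E1 = 6.39 x 10^-6/K

6.39 x 10^-6/K


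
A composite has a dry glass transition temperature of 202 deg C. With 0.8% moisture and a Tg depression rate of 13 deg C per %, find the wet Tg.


Tg_wet = Tg_dry - k*moisture = 202 - 13*0.8 = 191.6 deg C

191.6 deg C


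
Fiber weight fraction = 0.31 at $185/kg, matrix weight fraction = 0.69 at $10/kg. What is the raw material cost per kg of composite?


Cost = cost_f*Wf + cost_m*Wm = 185*0.31 + 10*0.69 = $64.25/kg

$64.25/kg


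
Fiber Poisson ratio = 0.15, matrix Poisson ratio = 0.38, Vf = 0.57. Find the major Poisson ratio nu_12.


nu_12 = nu_f*Vf + nu_m*(1-Vf) = 0.15*0.57 + 0.38*0.43 = 0.2489

0.2489


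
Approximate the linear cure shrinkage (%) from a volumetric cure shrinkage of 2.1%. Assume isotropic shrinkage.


Linear shrinkage ≈ vol_shrink/3 = 2.1/3 = 0.7%

0.7%


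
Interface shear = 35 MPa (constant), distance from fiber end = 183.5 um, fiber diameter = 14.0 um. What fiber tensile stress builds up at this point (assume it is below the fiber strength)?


Force balance: sigma_f * (pi*d^2/4) = tau * (pi*d) * x  ->  sigma_f = 4 * tau * x / d
sigma_f = 4 * 35 * 183.5 / 14.0 = 1835.0 MPa

1835.0 MPa


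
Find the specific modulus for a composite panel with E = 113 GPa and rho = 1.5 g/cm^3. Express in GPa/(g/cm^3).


Specific stiffness = E/rho = 113/1.5 = 75.3 GPa/(g/cm^3)

75.3 GPa/(g/cm^3)


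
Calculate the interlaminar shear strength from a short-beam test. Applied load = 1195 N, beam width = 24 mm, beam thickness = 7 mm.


ILSS = 3F/(4bh) = 3*1195/(4*24*7) = 5.33 MPa

5.33 MPa


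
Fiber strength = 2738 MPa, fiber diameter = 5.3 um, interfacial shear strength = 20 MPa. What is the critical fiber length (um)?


Lc = sigma_f * d / (2 * tau_i) = 2738 * 5.3 / (2 * 20) = 362.8 um

362.8 um


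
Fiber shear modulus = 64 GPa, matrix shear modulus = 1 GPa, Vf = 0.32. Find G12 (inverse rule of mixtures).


1/G12 = Vf/Gf + (1-Vf)/Gm = 0.32/64 + 0.68/1
G12 = 1.46 GPa

1.46 GPa


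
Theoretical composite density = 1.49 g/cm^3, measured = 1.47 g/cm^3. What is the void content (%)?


Void% = (rho_theo - rho_actual)/rho_theo * 100 = (1.49 - 1.47)/1.49 * 100 = 1.34%

1.34%


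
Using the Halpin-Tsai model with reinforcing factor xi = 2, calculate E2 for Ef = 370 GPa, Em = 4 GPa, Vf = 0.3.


eta = (Ef/Em - 1)/(Ef/Em + xi) = (92.5 - 1)/(92.5 + 2) = 0.9683
E2 = Em*(1+xi*eta*Vf)/(1-eta*Vf) = 8.91 GPa

8.91 GPa


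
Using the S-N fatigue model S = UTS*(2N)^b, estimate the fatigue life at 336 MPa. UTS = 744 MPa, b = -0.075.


N = 0.5 * (S/UTS)^(1/b) = 0.5 * (336/744)^(1/-0.075) = 20048.6644 cycles

20048.6644 cycles


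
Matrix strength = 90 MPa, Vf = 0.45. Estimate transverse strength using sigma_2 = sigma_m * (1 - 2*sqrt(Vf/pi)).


factor = 1 - 2*sqrt(0.45/pi) = 0.2431
sigma_2 = 90 * 0.2431 = 21.88 MPa

21.88 MPa


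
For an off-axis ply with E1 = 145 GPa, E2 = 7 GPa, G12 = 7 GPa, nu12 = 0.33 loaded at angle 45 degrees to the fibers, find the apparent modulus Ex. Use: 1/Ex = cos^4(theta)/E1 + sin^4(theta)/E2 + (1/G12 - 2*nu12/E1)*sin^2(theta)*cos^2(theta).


cos^4(45) = 0.25, sin^4(45) = 0.25, sin^2(45)*cos^2(45) = 0.25
1/G12 - 2*nu12/E1 = 1/7 - 2*0.33/145 = 0.138305 GPa^-1
1/Ex = 0.25/145 + 0.25/7 + 0.138305*0.25 = 0.0720148 GPa^-1
Ex = 13.89 GPa

13.89 GPa


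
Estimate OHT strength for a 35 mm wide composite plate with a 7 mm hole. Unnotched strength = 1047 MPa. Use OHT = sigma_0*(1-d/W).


OHT = sigma_0*(1-d/W) = 1047*(1-7/35) = 837.6 MPa

837.6 MPa


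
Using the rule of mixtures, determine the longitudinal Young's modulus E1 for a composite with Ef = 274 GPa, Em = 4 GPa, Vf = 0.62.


E1 = Ef*Vf + Em*(1-Vf) = 274*0.62 + 4*0.38 = 171.4 GPa

171.4 GPa


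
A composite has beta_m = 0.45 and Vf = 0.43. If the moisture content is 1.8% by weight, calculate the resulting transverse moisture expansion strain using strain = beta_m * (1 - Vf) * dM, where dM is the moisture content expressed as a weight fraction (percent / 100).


dM = 1.8/100 = 0.018
strain = beta_m * (1-Vf) * dM = 0.45 * 0.57 * 0.018 = 0.004617

0.004617


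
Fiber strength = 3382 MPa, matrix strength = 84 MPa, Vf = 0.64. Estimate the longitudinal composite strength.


sigma_1 = sigma_f*Vf + sigma_m*(1-Vf) = 3382*0.64 + 84*0.36 = 2194.7 MPa

2194.7 MPa


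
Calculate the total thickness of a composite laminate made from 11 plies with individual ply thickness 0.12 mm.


h = n * t_ply = 11 * 0.12 = 1.32 mm

1.32 mm


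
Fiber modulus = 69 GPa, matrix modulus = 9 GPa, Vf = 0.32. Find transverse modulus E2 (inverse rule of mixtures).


1/E2 = Vf/Ef + (1-Vf)/Em = 0.32/69 + 0.68/9
E2 = 12.47 GPa

12.47 GPa


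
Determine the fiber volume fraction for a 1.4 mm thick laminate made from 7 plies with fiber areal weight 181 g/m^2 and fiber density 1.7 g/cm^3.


Vf = n * FAW / (rho_f * h * 1000) = 7 * 181 / (1.7 * 1.4 * 1000) = 0.5324

0.5324


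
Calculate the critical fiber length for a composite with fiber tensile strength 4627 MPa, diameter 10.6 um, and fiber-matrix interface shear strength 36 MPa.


Lc = sigma_f * d / (2 * tau_i) = 4627 * 10.6 / (2 * 36) = 681.2 um

681.2 um


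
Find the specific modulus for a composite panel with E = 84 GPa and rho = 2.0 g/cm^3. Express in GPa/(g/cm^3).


Specific stiffness = E/rho = 84/2.0 = 42.0 GPa/(g/cm^3)

42.0 GPa/(g/cm^3)


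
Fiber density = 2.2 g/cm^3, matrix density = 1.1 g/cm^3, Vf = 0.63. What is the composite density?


rho_c = rho_f*Vf + rho_m*(1-Vf) = 2.2*0.63 + 1.1*0.37 = 1.793 g/cm^3

1.793 g/cm^3


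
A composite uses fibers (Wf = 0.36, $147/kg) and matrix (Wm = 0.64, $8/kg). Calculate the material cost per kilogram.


Cost = cost_f*Wf + cost_m*Wm = 147*0.36 + 8*0.64 = $58.04/kg

$58.04/kg


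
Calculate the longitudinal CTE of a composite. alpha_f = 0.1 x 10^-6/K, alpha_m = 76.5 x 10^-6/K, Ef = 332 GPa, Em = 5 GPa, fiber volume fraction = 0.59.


E1 = Ef*Vf + Em*(1-Vf) = 197.93
alpha_1 = (alpha_f*Ef*Vf + alpha_m*Em*(1-Vf))/E1 = 0.89 x 10^-6/K

0.89 x 10^-6/K


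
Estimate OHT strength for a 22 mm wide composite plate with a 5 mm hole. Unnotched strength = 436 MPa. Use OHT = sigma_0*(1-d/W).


OHT = sigma_0*(1-d/W) = 436*(1-5/22) = 336.9 MPa

336.9 MPa


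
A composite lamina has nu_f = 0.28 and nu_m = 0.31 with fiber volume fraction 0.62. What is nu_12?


nu_12 = nu_f*Vf + nu_m*(1-Vf) = 0.28*0.62 + 0.31*0.38 = 0.2914

0.2914


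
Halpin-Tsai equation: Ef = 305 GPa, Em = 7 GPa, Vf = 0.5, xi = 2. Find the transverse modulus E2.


eta = (Ef/Em - 1)/(Ef/Em + xi) = (43.5714 - 1)/(43.5714 + 2) = 0.9342
E2 = Em*(1+xi*eta*Vf)/(1-eta*Vf) = 25.41 GPa

25.41 GPa


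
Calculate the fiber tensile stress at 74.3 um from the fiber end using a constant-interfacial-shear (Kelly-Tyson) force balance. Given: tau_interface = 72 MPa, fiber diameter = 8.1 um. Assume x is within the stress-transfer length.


Force balance: sigma_f * (pi*d^2/4) = tau * (pi*d) * x  ->  sigma_f = 4 * tau * x / d
sigma_f = 4 * 72 * 74.3 / 8.1 = 2641.8 MPa

2641.8 MPa


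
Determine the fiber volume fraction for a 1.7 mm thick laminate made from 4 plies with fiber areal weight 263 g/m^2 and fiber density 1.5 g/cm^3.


Vf = n * FAW / (rho_f * h * 1000) = 4 * 263 / (1.5 * 1.7 * 1000) = 0.4125

0.4125


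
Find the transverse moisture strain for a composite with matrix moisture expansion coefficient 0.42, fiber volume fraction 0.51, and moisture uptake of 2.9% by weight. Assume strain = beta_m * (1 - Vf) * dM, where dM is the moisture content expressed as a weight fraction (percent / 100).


dM = 2.9/100 = 0.029
strain = beta_m * (1-Vf) * dM = 0.42 * 0.49 * 0.029 = 0.0059682

0.0059682


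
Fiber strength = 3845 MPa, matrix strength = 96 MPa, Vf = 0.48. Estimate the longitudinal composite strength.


sigma_1 = sigma_f*Vf + sigma_m*(1-Vf) = 3845*0.48 + 96*0.52 = 1895.5 MPa

1895.5 MPa


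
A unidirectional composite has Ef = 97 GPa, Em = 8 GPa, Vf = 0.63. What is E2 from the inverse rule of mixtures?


1/E2 = Vf/Ef + (1-Vf)/Em = 0.63/97 + 0.37/8
E2 = 18.96 GPa

18.96 GPa


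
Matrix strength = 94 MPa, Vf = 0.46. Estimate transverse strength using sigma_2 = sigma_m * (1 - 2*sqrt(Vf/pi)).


factor = 1 - 2*sqrt(0.46/pi) = 0.2347
sigma_2 = 94 * 0.2347 = 22.06 MPa

22.06 MPa


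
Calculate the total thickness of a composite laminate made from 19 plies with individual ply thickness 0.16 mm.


h = n * t_ply = 19 * 0.16 = 3.04 mm

3.04 mm


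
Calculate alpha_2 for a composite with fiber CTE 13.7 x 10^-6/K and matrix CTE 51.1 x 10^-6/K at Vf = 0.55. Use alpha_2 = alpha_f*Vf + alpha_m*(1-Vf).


alpha_2 = alpha_f*Vf + alpha_m*(1-Vf) = 13.7*0.55 + 51.1*0.45 = 30.5 x 10^-6/K

30.5 x 10^-6/K


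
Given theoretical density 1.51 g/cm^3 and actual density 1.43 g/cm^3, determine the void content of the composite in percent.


Void% = (rho_theo - rho_actual)/rho_theo * 100 = (1.51 - 1.43)/1.51 * 100 = 5.3%

5.3%


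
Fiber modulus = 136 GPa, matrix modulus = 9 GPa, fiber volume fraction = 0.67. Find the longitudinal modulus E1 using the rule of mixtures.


E1 = Ef*Vf + Em*(1-Vf) = 136*0.67 + 9*0.33 = 94.09 GPa

94.09 GPa


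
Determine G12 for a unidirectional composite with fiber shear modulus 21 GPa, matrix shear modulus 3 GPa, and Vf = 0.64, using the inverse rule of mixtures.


1/G12 = Vf/Gf + (1-Vf)/Gm = 0.64/21 + 0.36/3
G12 = 6.65 GPa

6.65 GPa


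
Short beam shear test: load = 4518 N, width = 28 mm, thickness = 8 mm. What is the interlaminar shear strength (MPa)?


ILSS = 3F/(4bh) = 3*4518/(4*28*8) = 15.13 MPa

15.13 MPa


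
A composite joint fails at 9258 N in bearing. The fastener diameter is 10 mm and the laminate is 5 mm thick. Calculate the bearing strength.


sigma_br = F/(d*h) = 9258/(10*5) = 185.2 MPa

185.2 MPa


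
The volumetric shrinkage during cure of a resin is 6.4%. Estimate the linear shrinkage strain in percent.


Linear shrinkage ≈ vol_shrink/3 = 6.4/3 = 2.133%

2.133%


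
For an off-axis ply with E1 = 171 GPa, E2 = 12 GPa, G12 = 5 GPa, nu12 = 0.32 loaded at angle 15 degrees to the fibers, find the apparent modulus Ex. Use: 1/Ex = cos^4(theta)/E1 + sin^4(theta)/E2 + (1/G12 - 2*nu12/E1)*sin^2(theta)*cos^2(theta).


cos^4(15) = 0.870513, sin^4(15) = 0.004487, sin^2(15)*cos^2(15) = 0.0625
1/G12 - 2*nu12/E1 = 1/5 - 2*0.32/171 = 0.196257 GPa^-1
1/Ex = 0.870513/171 + 0.004487/12 + 0.196257*0.0625 = 0.0177307 GPa^-1
Ex = 56.4 GPa

56.4 GPa


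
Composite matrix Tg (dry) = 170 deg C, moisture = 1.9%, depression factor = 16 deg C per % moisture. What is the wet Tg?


Tg_wet = Tg_dry - k*moisture = 170 - 16*1.9 = 139.6 deg C

139.6 deg C


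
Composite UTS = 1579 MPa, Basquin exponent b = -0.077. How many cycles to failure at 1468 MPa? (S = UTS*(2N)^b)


N = 0.5 * (S/UTS)^(1/b) = 0.5 * (1468/1579)^(1/-0.077) = 1.2885 cycles

1.2885 cycles


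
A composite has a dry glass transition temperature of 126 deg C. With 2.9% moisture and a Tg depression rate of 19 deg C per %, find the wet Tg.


Tg_wet = Tg_dry - k*moisture = 126 - 19*2.9 = 70.9 deg C

70.9 deg C


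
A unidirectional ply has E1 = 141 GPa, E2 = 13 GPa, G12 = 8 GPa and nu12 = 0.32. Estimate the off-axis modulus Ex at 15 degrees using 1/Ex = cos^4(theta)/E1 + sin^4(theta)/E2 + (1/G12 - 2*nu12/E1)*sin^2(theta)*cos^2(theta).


cos^4(15) = 0.870513, sin^4(15) = 0.004487, sin^2(15)*cos^2(15) = 0.0625
1/G12 - 2*nu12/E1 = 1/8 - 2*0.32/141 = 0.120461 GPa^-1
1/Ex = 0.870513/141 + 0.004487/13 + 0.120461*0.0625 = 0.0140478 GPa^-1
Ex = 71.19 GPa

71.19 GPa


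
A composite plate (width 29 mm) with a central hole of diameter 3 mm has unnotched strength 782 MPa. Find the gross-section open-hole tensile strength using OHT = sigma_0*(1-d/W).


OHT = sigma_0*(1-d/W) = 782*(1-3/29) = 701.1 MPa

701.1 MPa


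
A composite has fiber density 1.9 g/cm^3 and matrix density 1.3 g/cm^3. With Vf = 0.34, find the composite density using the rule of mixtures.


rho_c = rho_f*Vf + rho_m*(1-Vf) = 1.9*0.34 + 1.3*0.66 = 1.504 g/cm^3

1.504 g/cm^3


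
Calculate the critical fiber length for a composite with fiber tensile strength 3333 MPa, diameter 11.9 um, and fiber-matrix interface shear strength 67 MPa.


Lc = sigma_f * d / (2 * tau_i) = 3333 * 11.9 / (2 * 67) = 296.0 um

296.0 um


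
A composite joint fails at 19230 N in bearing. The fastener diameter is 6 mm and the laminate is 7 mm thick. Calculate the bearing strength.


sigma_br = F/(d*h) = 19230/(6*7) = 457.9 MPa

457.9 MPa


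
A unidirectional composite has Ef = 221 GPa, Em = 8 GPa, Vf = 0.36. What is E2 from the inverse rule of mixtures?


1/E2 = Vf/Ef + (1-Vf)/Em = 0.36/221 + 0.64/8
E2 = 12.25 GPa

12.25 GPa


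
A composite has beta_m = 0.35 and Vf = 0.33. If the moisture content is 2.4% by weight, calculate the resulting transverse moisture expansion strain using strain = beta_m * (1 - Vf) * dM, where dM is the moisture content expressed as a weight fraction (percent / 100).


dM = 2.4/100 = 0.024
strain = beta_m * (1-Vf) * dM = 0.35 * 0.67 * 0.024 = 0.005628

0.005628


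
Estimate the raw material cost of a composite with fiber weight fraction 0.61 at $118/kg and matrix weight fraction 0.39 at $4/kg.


Cost = cost_f*Wf + cost_m*Wm = 118*0.61 + 4*0.39 = $73.54/kg

$73.54/kg


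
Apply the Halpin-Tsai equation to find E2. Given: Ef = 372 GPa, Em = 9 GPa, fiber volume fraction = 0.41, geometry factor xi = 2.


eta = (Ef/Em - 1)/(Ef/Em + xi) = (41.3333 - 1)/(41.3333 + 2) = 0.9308
E2 = Em*(1+xi*eta*Vf)/(1-eta*Vf) = 25.66 GPa

25.66 GPa


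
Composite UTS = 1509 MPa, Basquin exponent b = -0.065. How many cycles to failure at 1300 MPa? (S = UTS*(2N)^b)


N = 0.5 * (S/UTS)^(1/b) = 0.5 * (1300/1509)^(1/-0.065) = 4.9552 cycles

4.9552 cycles


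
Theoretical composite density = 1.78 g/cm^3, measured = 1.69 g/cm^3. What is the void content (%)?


Void% = (rho_theo - rho_actual)/rho_theo * 100 = (1.78 - 1.69)/1.78 * 100 = 5.06%

5.06%


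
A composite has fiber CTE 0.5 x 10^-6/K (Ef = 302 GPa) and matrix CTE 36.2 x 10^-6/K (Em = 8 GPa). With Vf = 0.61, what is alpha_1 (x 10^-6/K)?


E1 = Ef*Vf + Em*(1-Vf) = 187.34
alpha_1 = (alpha_f*Ef*Vf + alpha_m*Em*(1-Vf))/E1 = 1.09 x 10^-6/K

1.09 x 10^-6/K


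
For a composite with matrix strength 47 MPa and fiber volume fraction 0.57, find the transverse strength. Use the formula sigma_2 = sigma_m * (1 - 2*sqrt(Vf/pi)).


factor = 1 - 2*sqrt(0.57/pi) = 0.1481
sigma_2 = 47 * 0.1481 = 6.96 MPa

6.96 MPa


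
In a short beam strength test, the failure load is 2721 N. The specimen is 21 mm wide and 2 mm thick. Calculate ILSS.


ILSS = 3F/(4bh) = 3*2721/(4*21*2) = 48.59 MPa

48.59 MPa


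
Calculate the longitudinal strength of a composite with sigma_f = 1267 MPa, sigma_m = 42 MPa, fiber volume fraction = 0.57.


sigma_1 = sigma_f*Vf + sigma_m*(1-Vf) = 1267*0.57 + 42*0.43 = 740.3 MPa

740.3 MPa


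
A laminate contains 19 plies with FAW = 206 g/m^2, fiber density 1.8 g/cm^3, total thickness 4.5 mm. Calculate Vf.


Vf = n * FAW / (rho_f * h * 1000) = 19 * 206 / (1.8 * 4.5 * 1000) = 0.4832

0.4832


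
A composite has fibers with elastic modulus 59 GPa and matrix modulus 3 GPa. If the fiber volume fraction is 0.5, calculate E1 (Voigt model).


E1 = Ef*Vf + Em*(1-Vf) = 59*0.5 + 3*0.5 = 31.0 GPa

31.0 GPa


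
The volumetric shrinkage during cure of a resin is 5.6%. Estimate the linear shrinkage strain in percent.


Linear shrinkage ≈ vol_shrink/3 = 5.6/3 = 1.867%

1.867%


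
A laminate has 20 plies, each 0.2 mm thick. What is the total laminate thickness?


h = n * t_ply = 20 * 0.2 = 4.0 mm

4.0 mm


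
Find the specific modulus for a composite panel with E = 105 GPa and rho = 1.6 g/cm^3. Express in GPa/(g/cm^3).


Specific stiffness = E/rho = 105/1.6 = 65.6 GPa/(g/cm^3)

65.6 GPa/(g/cm^3)


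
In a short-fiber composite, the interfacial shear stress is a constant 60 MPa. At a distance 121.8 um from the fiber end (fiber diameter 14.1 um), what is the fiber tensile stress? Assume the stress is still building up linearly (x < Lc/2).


Force balance: sigma_f * (pi*d^2/4) = tau * (pi*d) * x  ->  sigma_f = 4 * tau * x / d
sigma_f = 4 * 60 * 121.8 / 14.1 = 2073.2 MPa

2073.2 MPa


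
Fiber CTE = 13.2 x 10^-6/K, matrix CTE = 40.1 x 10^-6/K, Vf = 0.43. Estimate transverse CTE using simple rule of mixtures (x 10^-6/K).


alpha_2 = alpha_f*Vf + alpha_m*(1-Vf) = 13.2*0.43 + 40.1*0.57 = 28.5 x 10^-6/K

28.5 x 10^-6/K


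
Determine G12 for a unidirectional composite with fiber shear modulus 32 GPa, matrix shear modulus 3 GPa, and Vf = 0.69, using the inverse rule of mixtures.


1/G12 = Vf/Gf + (1-Vf)/Gm = 0.69/32 + 0.31/3
G12 = 8.01 GPa

8.01 GPa


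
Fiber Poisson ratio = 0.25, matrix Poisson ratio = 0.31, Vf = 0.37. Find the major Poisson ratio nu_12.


nu_12 = nu_f*Vf + nu_m*(1-Vf) = 0.25*0.37 + 0.31*0.63 = 0.2878

0.2878


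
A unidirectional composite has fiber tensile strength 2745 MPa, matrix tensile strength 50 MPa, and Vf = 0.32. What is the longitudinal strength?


sigma_1 = sigma_f*Vf + sigma_m*(1-Vf) = 2745*0.32 + 50*0.68 = 912.4 MPa

912.4 MPa


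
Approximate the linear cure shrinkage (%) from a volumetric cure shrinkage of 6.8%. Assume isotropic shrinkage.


Linear shrinkage ≈ vol_shrink/3 = 6.8/3 = 2.267%

2.267%


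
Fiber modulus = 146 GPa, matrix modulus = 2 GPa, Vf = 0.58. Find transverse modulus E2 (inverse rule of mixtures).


1/E2 = Vf/Ef + (1-Vf)/Em = 0.58/146 + 0.42/2
E2 = 4.67 GPa

4.67 GPa


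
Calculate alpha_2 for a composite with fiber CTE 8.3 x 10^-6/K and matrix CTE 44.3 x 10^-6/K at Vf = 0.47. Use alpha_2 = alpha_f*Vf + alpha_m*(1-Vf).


alpha_2 = alpha_f*Vf + alpha_m*(1-Vf) = 8.3*0.47 + 44.3*0.53 = 27.4 x 10^-6/K

27.4 x 10^-6/K


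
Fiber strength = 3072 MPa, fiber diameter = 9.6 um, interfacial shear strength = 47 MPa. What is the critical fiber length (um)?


Lc = sigma_f * d / (2 * tau_i) = 3072 * 9.6 / (2 * 47) = 313.7 um

313.7 um


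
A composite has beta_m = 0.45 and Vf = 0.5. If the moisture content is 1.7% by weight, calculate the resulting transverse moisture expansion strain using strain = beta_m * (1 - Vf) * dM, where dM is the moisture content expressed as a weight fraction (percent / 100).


dM = 1.7/100 = 0.017
strain = beta_m * (1-Vf) * dM = 0.45 * 0.5 * 0.017 = 0.003825

0.003825


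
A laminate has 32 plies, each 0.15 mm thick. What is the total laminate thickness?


h = n * t_ply = 32 * 0.15 = 4.8 mm

4.8 mm


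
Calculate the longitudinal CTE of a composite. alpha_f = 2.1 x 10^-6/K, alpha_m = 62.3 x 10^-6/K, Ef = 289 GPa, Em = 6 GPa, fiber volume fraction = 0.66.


E1 = Ef*Vf + Em*(1-Vf) = 192.78
alpha_1 = (alpha_f*Ef*Vf + alpha_m*Em*(1-Vf))/E1 = 2.74 x 10^-6/K

2.74 x 10^-6/K


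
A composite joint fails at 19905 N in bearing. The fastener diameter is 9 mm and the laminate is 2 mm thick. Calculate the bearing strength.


sigma_br = F/(d*h) = 19905/(9*2) = 1105.8 MPa

1105.8 MPa


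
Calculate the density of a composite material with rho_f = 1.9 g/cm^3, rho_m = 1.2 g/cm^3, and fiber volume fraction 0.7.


rho_c = rho_f*Vf + rho_m*(1-Vf) = 1.9*0.7 + 1.2*0.3 = 1.69 g/cm^3

1.69 g/cm^3


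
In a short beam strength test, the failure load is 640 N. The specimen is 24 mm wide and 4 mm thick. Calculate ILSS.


ILSS = 3F/(4bh) = 3*640/(4*24*4) = 5.0 MPa

5.0 MPa


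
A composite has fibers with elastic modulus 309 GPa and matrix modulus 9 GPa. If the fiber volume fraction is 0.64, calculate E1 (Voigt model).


E1 = Ef*Vf + Em*(1-Vf) = 309*0.64 + 9*0.36 = 201.0 GPa

201.0 GPa


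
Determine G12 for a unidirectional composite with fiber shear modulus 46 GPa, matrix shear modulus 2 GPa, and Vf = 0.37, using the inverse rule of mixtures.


1/G12 = Vf/Gf + (1-Vf)/Gm = 0.37/46 + 0.63/2
G12 = 3.1 GPa

3.1 GPa


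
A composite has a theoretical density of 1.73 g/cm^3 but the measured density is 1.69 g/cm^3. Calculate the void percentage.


Void% = (rho_theo - rho_actual)/rho_theo * 100 = (1.73 - 1.69)/1.73 * 100 = 2.31%

2.31%


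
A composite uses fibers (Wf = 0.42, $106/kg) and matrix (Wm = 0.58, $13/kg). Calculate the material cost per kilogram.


Cost = cost_f*Wf + cost_m*Wm = 106*0.42 + 13*0.58 = $52.06/kg

$52.06/kg


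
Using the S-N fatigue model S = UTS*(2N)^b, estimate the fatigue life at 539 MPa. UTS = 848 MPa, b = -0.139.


N = 0.5 * (S/UTS)^(1/b) = 0.5 * (539/848)^(1/-0.139) = 13.0271 cycles

13.0271 cycles


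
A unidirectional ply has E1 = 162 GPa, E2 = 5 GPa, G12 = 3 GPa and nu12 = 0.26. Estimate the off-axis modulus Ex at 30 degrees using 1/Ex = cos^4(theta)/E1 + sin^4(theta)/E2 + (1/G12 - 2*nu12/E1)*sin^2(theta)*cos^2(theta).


cos^4(30) = 0.5625, sin^4(30) = 0.0625, sin^2(30)*cos^2(30) = 0.1875
1/G12 - 2*nu12/E1 = 1/3 - 2*0.26/162 = 0.330123 GPa^-1
1/Ex = 0.5625/162 + 0.0625/5 + 0.330123*0.1875 = 0.0778704 GPa^-1
Ex = 12.84 GPa

12.84 GPa


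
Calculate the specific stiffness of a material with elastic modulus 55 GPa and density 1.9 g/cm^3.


Specific stiffness = E/rho = 55/1.9 = 28.9 GPa/(g/cm^3)

28.9 GPa/(g/cm^3)


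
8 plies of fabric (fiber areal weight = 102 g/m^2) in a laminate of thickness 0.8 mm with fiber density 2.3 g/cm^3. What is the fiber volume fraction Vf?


Vf = n * FAW / (rho_f * h * 1000) = 8 * 102 / (2.3 * 0.8 * 1000) = 0.4435

0.4435


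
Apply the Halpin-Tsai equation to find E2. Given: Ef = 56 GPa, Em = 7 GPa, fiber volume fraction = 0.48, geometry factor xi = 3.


eta = (Ef/Em - 1)/(Ef/Em + xi) = (8.0 - 1)/(8.0 + 3) = 0.6364
E2 = Em*(1+xi*eta*Vf)/(1-eta*Vf) = 19.31 GPa

19.31 GPa


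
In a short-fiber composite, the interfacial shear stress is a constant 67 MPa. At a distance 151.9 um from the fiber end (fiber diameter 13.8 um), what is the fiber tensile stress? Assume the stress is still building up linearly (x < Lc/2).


Force balance: sigma_f * (pi*d^2/4) = tau * (pi*d) * x  ->  sigma_f = 4 * tau * x / d
sigma_f = 4 * 67 * 151.9 / 13.8 = 2949.9 MPa

2949.9 MPa


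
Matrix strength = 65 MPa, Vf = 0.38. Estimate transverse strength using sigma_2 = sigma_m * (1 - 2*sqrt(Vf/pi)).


factor = 1 - 2*sqrt(0.38/pi) = 0.3044
sigma_2 = 65 * 0.3044 = 19.79 MPa

19.79 MPa


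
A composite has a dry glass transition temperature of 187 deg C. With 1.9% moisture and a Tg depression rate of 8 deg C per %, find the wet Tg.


Tg_wet = Tg_dry - k*moisture = 187 - 8*1.9 = 171.8 deg C

171.8 deg C


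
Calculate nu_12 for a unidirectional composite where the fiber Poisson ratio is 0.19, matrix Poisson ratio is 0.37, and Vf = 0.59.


nu_12 = nu_f*Vf + nu_m*(1-Vf) = 0.19*0.59 + 0.37*0.41 = 0.2638

0.2638


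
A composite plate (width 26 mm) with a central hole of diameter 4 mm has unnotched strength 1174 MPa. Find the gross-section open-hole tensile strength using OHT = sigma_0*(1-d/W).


OHT = sigma_0*(1-d/W) = 1174*(1-4/26) = 993.4 MPa

993.4 MPa


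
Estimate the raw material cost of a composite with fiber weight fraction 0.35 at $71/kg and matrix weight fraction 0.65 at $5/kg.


Cost = cost_f*Wf + cost_m*Wm = 71*0.35 + 5*0.65 = $28.1/kg

$28.1/kg


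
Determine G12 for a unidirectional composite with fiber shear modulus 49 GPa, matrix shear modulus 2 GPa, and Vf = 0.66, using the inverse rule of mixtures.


1/G12 = Vf/Gf + (1-Vf)/Gm = 0.66/49 + 0.34/2
G12 = 5.45 GPa

5.45 GPa


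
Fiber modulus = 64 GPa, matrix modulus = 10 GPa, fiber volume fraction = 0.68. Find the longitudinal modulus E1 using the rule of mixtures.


E1 = Ef*Vf + Em*(1-Vf) = 64*0.68 + 10*0.32 = 46.72 GPa

46.72 GPa


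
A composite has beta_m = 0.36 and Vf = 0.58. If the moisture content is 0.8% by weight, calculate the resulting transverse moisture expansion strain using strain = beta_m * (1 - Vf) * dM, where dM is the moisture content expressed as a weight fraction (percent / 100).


dM = 0.8/100 = 0.008
strain = beta_m * (1-Vf) * dM = 0.36 * 0.42 * 0.008 = 0.0012096

0.0012096


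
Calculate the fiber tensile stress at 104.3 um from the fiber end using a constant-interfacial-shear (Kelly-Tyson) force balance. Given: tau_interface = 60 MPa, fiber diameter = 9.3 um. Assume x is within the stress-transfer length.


Force balance: sigma_f * (pi*d^2/4) = tau * (pi*d) * x  ->  sigma_f = 4 * tau * x / d
sigma_f = 4 * 60 * 104.3 / 9.3 = 2691.6 MPa

2691.6 MPa


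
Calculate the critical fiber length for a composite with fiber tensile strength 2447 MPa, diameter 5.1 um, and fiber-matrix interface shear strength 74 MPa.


Lc = sigma_f * d / (2 * tau_i) = 2447 * 5.1 / (2 * 74) = 84.3 um

84.3 um


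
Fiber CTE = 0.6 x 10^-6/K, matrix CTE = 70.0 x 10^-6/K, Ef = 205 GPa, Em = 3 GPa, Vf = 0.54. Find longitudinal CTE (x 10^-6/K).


E1 = Ef*Vf + Em*(1-Vf) = 112.08
alpha_1 = (alpha_f*Ef*Vf + alpha_m*Em*(1-Vf))/E1 = 1.45 x 10^-6/K

1.45 x 10^-6/K


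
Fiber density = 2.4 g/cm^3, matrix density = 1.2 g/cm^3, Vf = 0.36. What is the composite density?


rho_c = rho_f*Vf + rho_m*(1-Vf) = 2.4*0.36 + 1.2*0.64 = 1.632 g/cm^3

1.632 g/cm^3


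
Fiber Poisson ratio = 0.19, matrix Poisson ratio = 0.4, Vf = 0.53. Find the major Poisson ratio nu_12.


nu_12 = nu_f*Vf + nu_m*(1-Vf) = 0.19*0.53 + 0.4*0.47 = 0.2887

0.2887


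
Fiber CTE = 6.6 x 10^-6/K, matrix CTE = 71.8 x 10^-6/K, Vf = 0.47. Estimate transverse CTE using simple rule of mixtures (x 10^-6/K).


alpha_2 = alpha_f*Vf + alpha_m*(1-Vf) = 6.6*0.47 + 71.8*0.53 = 41.2 x 10^-6/K

41.2 x 10^-6/K


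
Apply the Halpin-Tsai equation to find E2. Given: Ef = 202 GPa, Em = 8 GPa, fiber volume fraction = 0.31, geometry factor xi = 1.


eta = (Ef/Em - 1)/(Ef/Em + xi) = (25.25 - 1)/(25.25 + 1) = 0.9238
E2 = Em*(1+xi*eta*Vf)/(1-eta*Vf) = 14.42 GPa

14.42 GPa


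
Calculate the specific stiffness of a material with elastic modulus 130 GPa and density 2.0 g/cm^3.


Specific stiffness = E/rho = 130/2.0 = 65.0 GPa/(g/cm^3)

65.0 GPa/(g/cm^3)


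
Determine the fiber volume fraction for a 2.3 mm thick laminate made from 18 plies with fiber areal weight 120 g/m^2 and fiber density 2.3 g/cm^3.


Vf = n * FAW / (rho_f * h * 1000) = 18 * 120 / (2.3 * 2.3 * 1000) = 0.4083

0.4083


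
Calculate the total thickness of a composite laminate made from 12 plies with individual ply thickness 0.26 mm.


h = n * t_ply = 12 * 0.26 = 3.12 mm

3.12 mm


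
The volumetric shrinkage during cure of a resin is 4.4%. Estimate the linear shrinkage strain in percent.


Linear shrinkage ≈ vol_shrink/3 = 4.4/3 = 1.467%

1.467%


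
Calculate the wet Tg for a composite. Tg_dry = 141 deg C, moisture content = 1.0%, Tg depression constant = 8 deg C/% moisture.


Tg_wet = Tg_dry - k*moisture = 141 - 8*1.0 = 133.0 deg C

133.0 deg C
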